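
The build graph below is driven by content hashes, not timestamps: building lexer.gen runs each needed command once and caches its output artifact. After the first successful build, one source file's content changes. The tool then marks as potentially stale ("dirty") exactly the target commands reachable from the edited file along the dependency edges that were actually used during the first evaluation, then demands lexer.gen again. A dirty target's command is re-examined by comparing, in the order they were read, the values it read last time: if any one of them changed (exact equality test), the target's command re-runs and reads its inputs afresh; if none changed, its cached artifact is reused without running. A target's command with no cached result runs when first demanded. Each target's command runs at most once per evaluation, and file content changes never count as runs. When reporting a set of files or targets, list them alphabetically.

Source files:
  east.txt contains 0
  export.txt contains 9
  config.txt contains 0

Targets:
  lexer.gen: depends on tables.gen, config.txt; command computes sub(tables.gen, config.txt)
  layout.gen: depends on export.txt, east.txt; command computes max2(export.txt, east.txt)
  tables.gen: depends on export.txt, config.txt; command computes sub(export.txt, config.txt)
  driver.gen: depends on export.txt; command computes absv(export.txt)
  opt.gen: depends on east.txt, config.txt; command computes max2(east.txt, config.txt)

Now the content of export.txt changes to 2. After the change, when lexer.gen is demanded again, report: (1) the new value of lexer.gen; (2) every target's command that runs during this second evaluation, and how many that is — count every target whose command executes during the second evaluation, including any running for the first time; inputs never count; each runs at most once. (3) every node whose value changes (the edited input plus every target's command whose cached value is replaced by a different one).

Initial pass — values computed on the first demand:
  tables.gen = sub(9, 0) = 9
  lexer.gen = sub(9, 0) = 9

Second demand — change propagation:
  tables.gen: re-runs because export.txt 9->2; new result 2.
  lexer.gen: re-runs because tables.gen 9->2; new result 2.

lexer.gen now evaluates to 2.
Run set: lexer.gen, tables.gen (2 run).
Changed values: export.txt, lexer.gen, tables.gen.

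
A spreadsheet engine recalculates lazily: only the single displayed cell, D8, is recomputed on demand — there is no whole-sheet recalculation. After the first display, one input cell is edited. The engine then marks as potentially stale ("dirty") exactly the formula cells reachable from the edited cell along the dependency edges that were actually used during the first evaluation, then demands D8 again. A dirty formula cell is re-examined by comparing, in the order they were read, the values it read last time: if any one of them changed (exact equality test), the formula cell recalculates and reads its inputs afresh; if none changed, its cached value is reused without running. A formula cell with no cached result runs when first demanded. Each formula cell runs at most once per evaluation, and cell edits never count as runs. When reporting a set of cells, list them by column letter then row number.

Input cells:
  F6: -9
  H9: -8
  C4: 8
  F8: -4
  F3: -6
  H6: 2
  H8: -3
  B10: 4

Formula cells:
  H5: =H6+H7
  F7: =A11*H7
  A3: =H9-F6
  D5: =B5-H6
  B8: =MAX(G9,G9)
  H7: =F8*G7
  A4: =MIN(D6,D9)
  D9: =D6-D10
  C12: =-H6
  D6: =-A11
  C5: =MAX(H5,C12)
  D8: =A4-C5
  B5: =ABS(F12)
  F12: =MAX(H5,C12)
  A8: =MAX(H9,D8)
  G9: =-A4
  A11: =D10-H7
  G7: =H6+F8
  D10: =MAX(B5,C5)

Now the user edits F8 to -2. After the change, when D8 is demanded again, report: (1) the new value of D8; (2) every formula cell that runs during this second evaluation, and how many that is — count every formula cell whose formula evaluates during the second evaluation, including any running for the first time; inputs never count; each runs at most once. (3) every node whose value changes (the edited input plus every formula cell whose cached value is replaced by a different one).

New value of D8: -6.
Formula cells that run: A4, A11, B5, C5, D8, D9, D10, F12, G7, H5, H7 — 11 in total.
Values that change: A4, B5, C5, D8, D9, D10, F8, F12, G7, H5, H7.
Key observation: the cutoff stops propagation at D6 — its inputs' values are unchanged, so it reuses its cache.

First evaluation (everything demanded from the output):
  C12 = -(2) = -2
  G7 = 2 + -4 = -2
  H7 = -4 * -2 = 8
  H5 = 2 + 8 = 10
  C5 = MAX(10, -2) = 10
  F12 = MAX(10, -2) = 10
  B5 = ABS(10) = 10
  D10 = MAX(10, 10) = 10
  A11 = 10 - 8 = 2
  D6 = -(2) = -2
  D9 = -2 - 10 = -12
  A4 = MIN(-2, -12) = -12
  D8 = -12 - 10 = -22

Propagation after the edit:
  G7: runs — F8 -4->-2; result 0.
  H7: runs — F8 -4->-2; G7 -2->0; result 0.
  H5: runs — H7 8->0; result 2.
  C5: runs — H5 10->2; result 2.
  F12: runs — H5 10->2; result 2.
  B5: runs — F12 10->2; result 2.
  D10: runs — B5 10->2; C5 10->2; result 2.
  A11: runs — D10 10->2; H7 8->0; result 2 (same value as before).
  D6: checked — values it read are unchanged (A11 unchanged); reused cached -2 without running.
  D9: runs — D10 10->2; result -4.
  A4: runs — D9 -12->-4; result -4.
  D8: runs — A4 -12->-4; C5 10->2; result -6.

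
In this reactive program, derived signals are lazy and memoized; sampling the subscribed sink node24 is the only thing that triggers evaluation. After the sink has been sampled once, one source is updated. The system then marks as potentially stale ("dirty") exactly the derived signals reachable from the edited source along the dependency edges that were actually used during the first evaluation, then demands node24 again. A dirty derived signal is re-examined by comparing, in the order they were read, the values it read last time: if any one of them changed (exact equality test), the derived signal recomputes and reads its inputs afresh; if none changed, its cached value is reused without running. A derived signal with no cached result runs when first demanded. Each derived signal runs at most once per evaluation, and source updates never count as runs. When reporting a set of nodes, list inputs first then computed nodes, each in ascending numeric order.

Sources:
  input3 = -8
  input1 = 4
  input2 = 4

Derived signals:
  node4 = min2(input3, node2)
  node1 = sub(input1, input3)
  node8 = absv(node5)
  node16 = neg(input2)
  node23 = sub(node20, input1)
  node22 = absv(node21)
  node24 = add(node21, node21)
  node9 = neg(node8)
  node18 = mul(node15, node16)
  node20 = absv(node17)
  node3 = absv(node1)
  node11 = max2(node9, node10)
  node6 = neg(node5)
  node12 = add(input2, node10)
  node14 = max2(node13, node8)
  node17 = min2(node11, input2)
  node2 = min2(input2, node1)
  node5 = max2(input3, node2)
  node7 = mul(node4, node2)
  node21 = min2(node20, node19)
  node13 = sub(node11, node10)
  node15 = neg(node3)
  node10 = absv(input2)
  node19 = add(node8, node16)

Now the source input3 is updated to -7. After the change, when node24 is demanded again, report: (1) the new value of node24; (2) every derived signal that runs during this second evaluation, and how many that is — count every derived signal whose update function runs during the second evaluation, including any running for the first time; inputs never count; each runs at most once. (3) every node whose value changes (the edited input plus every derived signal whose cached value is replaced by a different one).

First demand of the output computes:
  node1 = sub(4, -8) = 12
  node2 = min2(4, 12) = 4
  node5 = max2(-8, 4) = 4
  node8 = absv(4) = 4
  node9 = neg(4) = -4
  node10 = absv(4) = 4
  node11 = max2(-4, 4) = 4
  node16 = neg(4) = -4
  node17 = min2(4, 4) = 4
  node19 = add(4, -4) = 0
  node20 = absv(4) = 4
  node21 = min2(4, 0) = 0
  node24 = add(0, 0) = 0

After the edit, cleaning proceeds:
  node1: a read changed (input3 -8->-7) — executes, giving 11.
  node2: a read changed (node1 12->11) — executes, giving 4 — identical to its old value.
  node5: a read changed (input3 -8->-7) — executes, giving 4 — identical to its old value.
  node8: dirty, but its reads are unchanged (node5 unchanged); cached 4 stands.
  node9: dirty, but its reads are unchanged (node8 unchanged); cached -4 stands.
  node11: dirty, but its reads are unchanged (node9 unchanged, node10 unchanged); cached 4 stands.
  node17: dirty, but its reads are unchanged (node11 unchanged, input2 unchanged); cached 4 stands.
  node19: dirty, but its reads are unchanged (node8 unchanged, node16 unchanged); cached 0 stands.
  node20: dirty, but its reads are unchanged (node17 unchanged); cached 4 stands.
  node21: dirty, but its reads are unchanged (node20 unchanged, node19 unchanged); cached 0 stands.
  node24: dirty, but its reads are unchanged (node21 unchanged, node21 unchanged); cached 0 stands.

Note where the cutoff bites: node8 is checked, finds nothing changed, and keeps its cache.

Demanding node24 again yields 0.
3 derived signals run: node1, node2, node5.
The nodes whose values change: input3, node1.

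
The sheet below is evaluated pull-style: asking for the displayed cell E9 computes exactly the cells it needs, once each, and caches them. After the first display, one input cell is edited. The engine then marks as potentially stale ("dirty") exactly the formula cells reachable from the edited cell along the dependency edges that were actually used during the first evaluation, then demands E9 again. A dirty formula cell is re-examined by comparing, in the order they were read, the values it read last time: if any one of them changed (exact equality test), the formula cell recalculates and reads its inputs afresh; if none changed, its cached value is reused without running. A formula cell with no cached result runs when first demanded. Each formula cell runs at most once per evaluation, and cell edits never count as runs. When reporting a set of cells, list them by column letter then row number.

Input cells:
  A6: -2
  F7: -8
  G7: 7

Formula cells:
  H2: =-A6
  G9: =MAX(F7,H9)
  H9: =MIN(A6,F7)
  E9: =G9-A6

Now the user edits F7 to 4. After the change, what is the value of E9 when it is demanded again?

First demand of the output computes:
  H9 = MIN(-2, -8) = -8
  G9 = MAX(-8, -8) = -8
  E9 = -8 - -2 = -6

After the edit, cleaning proceeds:
  H9: a read changed (F7 -8->4) — executes, giving -2.
  G9: a read changed (F7 -8->4; H9 -8->-2) — executes, giving 4.
  E9: a read changed (G9 -8->4) — executes, giving 6.

Demanding E9 again yields 6.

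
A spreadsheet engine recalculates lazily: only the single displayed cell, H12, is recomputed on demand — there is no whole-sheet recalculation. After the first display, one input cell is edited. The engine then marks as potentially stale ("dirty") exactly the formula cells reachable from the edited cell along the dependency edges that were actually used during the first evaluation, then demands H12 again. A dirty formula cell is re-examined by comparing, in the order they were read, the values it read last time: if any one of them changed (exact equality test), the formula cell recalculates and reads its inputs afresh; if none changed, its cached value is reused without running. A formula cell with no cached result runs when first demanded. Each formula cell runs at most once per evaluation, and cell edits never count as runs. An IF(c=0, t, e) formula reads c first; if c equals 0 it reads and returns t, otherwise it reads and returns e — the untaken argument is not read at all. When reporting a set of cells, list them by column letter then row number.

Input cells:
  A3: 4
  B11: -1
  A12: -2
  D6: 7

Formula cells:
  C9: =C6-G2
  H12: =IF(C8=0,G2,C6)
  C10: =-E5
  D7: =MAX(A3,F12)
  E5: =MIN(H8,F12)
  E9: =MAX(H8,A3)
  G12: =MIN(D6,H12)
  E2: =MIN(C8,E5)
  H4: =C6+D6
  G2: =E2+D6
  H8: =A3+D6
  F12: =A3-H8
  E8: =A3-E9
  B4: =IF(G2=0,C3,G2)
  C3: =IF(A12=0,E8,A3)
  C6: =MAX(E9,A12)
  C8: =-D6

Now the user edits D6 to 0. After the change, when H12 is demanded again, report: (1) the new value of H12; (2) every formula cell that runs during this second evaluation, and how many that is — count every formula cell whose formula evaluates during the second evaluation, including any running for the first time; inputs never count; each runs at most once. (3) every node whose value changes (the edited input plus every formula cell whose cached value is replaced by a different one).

New value of H12: 0.
Formula cells that run: C8, E2, E5, F12, G2, H8, H12 — 7 in total.
Values that change: C8, D6, H8, H12.
Key observation: a condition flipped, so demand moved to the other branch — C6, E9 are never re-examined.

First evaluation (everything demanded from the output):
  C8 = -(7) = -7
  H8 = 4 + 7 = 11
  E9 = MAX(11, 4) = 11
  C6 = MAX(11, -2) = 11
  H12 = IF(C8=0: C8=-7 -> else branch C6) = 11

Propagation after the edit:
  C8: runs — D6 7->0; result 0.
  H8: runs — D6 7->0; result 4.
  E9: marked dirty but never re-examined — demand shifted away from it.
  C6: marked dirty but never re-examined — demand shifted away from it.
  F12: demanded for the first time — runs, produces 0.
  E5: demanded for the first time — runs, produces 0.
  E2: demanded for the first time — runs, produces 0.
  G2: demanded for the first time — runs, produces 0.
  H12: runs — C8 -7->0; result 0.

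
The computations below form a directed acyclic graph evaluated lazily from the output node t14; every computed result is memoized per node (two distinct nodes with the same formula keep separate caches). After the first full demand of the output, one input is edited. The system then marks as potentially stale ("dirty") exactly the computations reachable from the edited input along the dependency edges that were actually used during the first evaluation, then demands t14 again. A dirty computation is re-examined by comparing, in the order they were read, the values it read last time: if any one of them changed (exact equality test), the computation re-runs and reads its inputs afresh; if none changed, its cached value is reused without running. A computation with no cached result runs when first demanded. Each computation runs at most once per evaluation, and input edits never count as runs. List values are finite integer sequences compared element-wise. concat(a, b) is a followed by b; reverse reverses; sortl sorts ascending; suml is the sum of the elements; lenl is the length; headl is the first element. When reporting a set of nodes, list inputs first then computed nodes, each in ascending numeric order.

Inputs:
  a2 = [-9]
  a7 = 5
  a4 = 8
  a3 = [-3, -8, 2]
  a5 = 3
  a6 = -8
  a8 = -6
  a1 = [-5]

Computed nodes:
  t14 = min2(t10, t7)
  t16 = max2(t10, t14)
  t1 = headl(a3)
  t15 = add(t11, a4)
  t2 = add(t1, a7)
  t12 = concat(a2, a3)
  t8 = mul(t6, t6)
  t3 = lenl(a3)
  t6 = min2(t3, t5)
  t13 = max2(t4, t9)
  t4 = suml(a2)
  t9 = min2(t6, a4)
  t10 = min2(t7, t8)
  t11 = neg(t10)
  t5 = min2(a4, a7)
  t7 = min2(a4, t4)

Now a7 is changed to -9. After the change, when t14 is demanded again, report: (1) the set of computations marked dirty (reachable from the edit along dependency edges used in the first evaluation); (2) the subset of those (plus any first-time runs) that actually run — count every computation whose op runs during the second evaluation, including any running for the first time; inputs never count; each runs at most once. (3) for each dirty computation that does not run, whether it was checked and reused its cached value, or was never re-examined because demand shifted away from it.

First demand of the output computes:
  t3 = lenl([-3, -8, 2]) = 3
  t4 = suml([-9]) = -9
  t5 = min2(8, 5) = 5
  t6 = min2(3, 5) = 3
  t7 = min2(8, -9) = -9
  t8 = mul(3, 3) = 9
  t10 = min2(-9, 9) = -9
  t14 = min2(-9, -9) = -9

After the edit, cleaning proceeds:
  t5: a read changed (a7 5->-9) — executes, giving -9.
  t6: a read changed (t5 5->-9) — executes, giving -9.
  t8: a read changed (t6 3->-9; t6 3->-9) — executes, giving 81.
  t10: a read changed (t8 9->81) — executes, giving -9 — identical to its old value.
  t14: dirty, but its reads are unchanged (t10 unchanged, t7 unchanged); cached -9 stands.

Note the absorption at t10: it re-runs yet its value is the same, leaving the output's value untouched.

The edit dirties: t5, t6, t8, t10, t14.
4 computations run: t5, t6, t8, t10.
Cache hits after checking: t14.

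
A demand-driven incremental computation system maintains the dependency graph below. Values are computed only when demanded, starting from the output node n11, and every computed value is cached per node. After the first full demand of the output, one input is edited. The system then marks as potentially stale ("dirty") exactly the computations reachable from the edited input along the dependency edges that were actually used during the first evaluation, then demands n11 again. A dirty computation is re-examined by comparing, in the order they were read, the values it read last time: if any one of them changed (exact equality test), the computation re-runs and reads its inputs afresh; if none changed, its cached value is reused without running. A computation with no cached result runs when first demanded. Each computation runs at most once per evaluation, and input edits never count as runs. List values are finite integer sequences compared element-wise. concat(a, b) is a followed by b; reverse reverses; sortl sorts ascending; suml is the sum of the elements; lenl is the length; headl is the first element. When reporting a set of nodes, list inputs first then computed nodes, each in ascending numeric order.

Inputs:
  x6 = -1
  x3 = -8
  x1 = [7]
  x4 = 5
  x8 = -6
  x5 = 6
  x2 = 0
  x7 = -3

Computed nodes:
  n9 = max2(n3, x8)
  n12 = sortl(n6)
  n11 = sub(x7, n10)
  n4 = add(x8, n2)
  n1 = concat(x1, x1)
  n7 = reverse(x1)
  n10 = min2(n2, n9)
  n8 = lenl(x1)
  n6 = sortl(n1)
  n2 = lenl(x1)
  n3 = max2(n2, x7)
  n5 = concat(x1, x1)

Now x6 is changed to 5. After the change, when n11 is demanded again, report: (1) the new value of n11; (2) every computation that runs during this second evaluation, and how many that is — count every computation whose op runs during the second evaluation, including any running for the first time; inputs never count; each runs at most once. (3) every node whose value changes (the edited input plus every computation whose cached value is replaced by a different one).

First evaluation (everything demanded from the output):
  n2 = lenl([7]) = 1
  n3 = max2(1, -3) = 1
  n9 = max2(1, -6) = 1
  n10 = min2(1, 1) = 1
  n11 = sub(-3, 1) = -4

Propagation after the edit:
  x6 feeds no computation that the output demands — nothing is marked dirty and nothing runs.

Key observation: x6 is never demanded by the output, so the edit triggers no recomputation at all.

New value of n11: -4.
Computations that run: none — 0 in total.
Values that change: x6.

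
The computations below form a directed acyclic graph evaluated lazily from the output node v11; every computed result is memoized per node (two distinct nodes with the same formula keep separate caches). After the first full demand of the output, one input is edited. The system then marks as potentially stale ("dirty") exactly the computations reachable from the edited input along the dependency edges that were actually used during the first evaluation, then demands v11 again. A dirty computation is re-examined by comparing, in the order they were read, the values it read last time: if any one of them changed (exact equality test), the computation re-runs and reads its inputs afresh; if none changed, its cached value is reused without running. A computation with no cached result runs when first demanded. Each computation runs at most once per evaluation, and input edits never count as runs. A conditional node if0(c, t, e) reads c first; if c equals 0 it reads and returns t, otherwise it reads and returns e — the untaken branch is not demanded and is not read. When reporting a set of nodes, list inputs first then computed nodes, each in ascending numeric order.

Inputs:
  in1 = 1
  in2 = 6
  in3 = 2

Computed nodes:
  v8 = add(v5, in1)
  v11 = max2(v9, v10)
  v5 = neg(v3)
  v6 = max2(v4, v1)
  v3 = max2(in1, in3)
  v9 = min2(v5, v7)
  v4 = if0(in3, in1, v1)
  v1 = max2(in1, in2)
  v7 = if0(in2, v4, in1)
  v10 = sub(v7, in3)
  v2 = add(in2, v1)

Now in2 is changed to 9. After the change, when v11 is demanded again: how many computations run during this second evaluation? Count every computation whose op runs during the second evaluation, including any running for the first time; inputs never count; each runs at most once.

1 computations run: v7.
Note the absorption at v7: it re-runs yet its value is the same, leaving the output's value untouched.

First demand of the output computes:
  v3 = max2(1, 2) = 2
  v5 = neg(2) = -2
  v7 = if0(in2=6 -> else branch in1) = 1
  v9 = min2(-2, 1) = -2
  v10 = sub(1, 2) = -1
  v11 = max2(-2, -1) = -1

After the edit, cleaning proceeds:
  v7: a read changed (in2 6->9) — executes, giving 1 — identical to its old value.
  v9: dirty, but its reads are unchanged (v5 unchanged, v7 unchanged); cached -2 stands.
  v10: dirty, but its reads are unchanged (v7 unchanged, in3 unchanged); cached -1 stands.
  v11: dirty, but its reads are unchanged (v9 unchanged, v10 unchanged); cached -1 stands.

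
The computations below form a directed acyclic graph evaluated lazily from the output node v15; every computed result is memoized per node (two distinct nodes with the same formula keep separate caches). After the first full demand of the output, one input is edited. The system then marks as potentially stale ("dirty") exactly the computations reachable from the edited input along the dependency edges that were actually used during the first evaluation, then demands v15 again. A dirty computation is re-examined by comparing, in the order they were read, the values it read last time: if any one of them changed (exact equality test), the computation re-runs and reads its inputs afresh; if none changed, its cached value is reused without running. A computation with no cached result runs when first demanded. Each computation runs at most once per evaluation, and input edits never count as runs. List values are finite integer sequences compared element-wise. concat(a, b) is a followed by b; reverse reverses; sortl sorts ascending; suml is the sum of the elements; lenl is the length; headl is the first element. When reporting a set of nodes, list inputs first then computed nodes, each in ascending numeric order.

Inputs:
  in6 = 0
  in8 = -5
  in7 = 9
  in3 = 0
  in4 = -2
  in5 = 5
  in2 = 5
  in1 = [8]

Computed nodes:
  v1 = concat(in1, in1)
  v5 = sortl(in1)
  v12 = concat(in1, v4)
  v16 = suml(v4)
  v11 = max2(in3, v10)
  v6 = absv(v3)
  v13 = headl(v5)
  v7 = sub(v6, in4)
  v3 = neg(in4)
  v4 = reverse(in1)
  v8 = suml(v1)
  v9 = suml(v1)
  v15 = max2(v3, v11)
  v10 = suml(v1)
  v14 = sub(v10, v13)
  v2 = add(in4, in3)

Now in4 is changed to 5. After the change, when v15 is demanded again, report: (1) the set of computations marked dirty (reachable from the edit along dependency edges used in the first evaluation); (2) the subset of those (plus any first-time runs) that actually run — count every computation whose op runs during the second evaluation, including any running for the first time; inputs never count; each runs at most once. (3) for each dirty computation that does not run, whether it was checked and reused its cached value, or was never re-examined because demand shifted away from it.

The edit dirties: v3, v15.
2 computations run: v3, v15.
No dirty computation escaped a run.

First demand of the output computes:
  v1 = concat([8], [8]) = [8, 8]
  v3 = neg(-2) = 2
  v10 = suml([8, 8]) = 16
  v11 = max2(0, 16) = 16
  v15 = max2(2, 16) = 16

After the edit, cleaning proceeds:
  v3: a read changed (in4 -2->5) — executes, giving -5.
  v15: a read changed (v3 2->-5) — executes, giving 16 — identical to its old value.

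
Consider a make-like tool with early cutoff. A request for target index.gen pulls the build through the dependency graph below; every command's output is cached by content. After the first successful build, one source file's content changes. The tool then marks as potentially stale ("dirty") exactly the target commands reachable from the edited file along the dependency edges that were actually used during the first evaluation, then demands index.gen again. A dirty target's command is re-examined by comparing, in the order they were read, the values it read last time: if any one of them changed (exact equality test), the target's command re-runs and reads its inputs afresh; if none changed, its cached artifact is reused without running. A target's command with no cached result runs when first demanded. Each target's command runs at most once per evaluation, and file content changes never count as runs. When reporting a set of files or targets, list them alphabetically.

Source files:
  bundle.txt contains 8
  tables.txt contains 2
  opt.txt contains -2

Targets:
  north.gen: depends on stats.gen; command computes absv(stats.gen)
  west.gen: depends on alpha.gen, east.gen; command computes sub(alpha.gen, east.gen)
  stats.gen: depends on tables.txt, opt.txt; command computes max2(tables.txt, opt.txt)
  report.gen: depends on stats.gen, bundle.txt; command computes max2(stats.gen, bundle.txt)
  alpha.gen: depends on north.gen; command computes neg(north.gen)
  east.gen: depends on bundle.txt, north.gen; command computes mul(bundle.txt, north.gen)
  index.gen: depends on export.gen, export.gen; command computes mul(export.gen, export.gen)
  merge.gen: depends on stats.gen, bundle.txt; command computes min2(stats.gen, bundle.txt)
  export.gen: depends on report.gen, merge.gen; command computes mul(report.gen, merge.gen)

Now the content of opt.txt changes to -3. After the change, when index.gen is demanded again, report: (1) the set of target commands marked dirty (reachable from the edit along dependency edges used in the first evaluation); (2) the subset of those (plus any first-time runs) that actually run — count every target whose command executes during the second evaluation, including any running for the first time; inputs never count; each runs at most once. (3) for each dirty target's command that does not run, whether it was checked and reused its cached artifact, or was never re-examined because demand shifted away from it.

The edit dirties: export.gen, index.gen, merge.gen, report.gen, stats.gen.
1 target commands run: stats.gen.
Cache hits after checking: export.gen, index.gen, merge.gen, report.gen.
Note the absorption at stats.gen: it re-runs yet its value is the same, leaving the output's value untouched.

First demand of the output computes:
  stats.gen = max2(2, -2) = 2
  merge.gen = min2(2, 8) = 2
  report.gen = max2(2, 8) = 8
  export.gen = mul(8, 2) = 16
  index.gen = mul(16, 16) = 256

After the edit, cleaning proceeds:
  stats.gen: a read changed (opt.txt -2->-3) — executes, giving 2 — identical to its old value.
  merge.gen: dirty, but its reads are unchanged (stats.gen unchanged, bundle.txt unchanged); cached 2 stands.
  report.gen: dirty, but its reads are unchanged (stats.gen unchanged, bundle.txt unchanged); cached 8 stands.
  export.gen: dirty, but its reads are unchanged (report.gen unchanged, merge.gen unchanged); cached 16 stands.
  index.gen: dirty, but its reads are unchanged (export.gen unchanged, export.gen unchanged); cached 256 stands.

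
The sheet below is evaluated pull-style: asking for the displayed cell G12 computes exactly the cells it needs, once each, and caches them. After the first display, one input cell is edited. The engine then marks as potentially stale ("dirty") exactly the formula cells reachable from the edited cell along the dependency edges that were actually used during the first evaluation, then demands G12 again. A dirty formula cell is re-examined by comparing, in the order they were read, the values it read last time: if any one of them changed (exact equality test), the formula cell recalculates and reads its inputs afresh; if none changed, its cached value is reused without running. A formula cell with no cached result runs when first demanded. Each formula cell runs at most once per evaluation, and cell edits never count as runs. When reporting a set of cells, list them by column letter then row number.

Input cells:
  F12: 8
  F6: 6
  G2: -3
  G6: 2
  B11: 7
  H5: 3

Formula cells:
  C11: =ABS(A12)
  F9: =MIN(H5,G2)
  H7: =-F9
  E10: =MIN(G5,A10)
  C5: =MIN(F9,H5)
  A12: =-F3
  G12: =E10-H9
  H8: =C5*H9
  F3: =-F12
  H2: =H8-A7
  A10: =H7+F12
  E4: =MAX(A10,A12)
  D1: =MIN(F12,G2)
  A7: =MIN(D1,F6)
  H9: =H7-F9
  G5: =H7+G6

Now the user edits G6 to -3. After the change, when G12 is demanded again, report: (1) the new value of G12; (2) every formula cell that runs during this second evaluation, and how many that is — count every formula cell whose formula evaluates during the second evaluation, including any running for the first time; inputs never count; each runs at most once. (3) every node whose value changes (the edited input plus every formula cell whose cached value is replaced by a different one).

First demand of the output computes:
  F9 = MIN(3, -3) = -3
  H7 = -(-3) = 3
  A10 = 3 + 8 = 11
  G5 = 3 + 2 = 5
  E10 = MIN(5, 11) = 5
  H9 = 3 - -3 = 6
  G12 = 5 - 6 = -1

After the edit, cleaning proceeds:
  G5: a read changed (G6 2->-3) — executes, giving 0.
  E10: a read changed (G5 5->0) — executes, giving 0.
  G12: a read changed (E10 5->0) — executes, giving -6.

Demanding G12 again yields -6.
3 formula cells run: E10, G5, G12.
The nodes whose values change: E10, G5, G6, G12.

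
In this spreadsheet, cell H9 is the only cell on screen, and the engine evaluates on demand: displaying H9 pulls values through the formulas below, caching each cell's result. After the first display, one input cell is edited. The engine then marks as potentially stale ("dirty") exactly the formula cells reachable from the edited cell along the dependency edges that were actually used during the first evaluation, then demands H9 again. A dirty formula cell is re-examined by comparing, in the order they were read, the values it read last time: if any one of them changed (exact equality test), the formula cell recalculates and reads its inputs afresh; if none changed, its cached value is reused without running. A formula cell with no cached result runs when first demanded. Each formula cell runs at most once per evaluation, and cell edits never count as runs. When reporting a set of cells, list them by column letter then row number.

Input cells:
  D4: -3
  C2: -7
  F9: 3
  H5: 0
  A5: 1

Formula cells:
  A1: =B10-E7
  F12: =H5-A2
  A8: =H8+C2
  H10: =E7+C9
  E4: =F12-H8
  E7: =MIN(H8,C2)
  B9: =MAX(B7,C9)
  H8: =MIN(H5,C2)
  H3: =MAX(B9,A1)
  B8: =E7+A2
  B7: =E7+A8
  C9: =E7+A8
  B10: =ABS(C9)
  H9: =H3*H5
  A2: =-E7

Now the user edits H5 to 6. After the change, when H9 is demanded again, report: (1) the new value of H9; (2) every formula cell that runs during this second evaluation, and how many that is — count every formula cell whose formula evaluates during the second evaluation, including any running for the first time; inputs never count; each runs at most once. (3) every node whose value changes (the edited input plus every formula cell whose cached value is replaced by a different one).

H9 now evaluates to 168.
Run set: H8, H9 (2 run).
Changed values: H5, H9.
The important point: at E7 every value read last time is unchanged, so the dirty flag clears without a run.

Initial pass — values computed on the first demand:
  H8 = MIN(0, -7) = -7
  A8 = -7 + -7 = -14
  E7 = MIN(-7, -7) = -7
  B7 = -7 + -14 = -21
  C9 = -7 + -14 = -21
  B9 = MAX(-21, -21) = -21
  B10 = ABS(-21) = 21
  A1 = 21 - -7 = 28
  H3 = MAX(-21, 28) = 28
  H9 = 28 * 0 = 0

Second demand — change propagation:
  H8: re-runs because H5 0->6; new result -7 (unchanged).
  A8: re-examined; everything it read last time is the same (H8 unchanged, C2 unchanged) — cache -14 kept, no run.
  E7: re-examined; everything it read last time is the same (H8 unchanged, C2 unchanged) — cache -7 kept, no run.
  B7: re-examined; everything it read last time is the same (E7 unchanged, A8 unchanged) — cache -21 kept, no run.
  C9: re-examined; everything it read last time is the same (E7 unchanged, A8 unchanged) — cache -21 kept, no run.
  B9: re-examined; everything it read last time is the same (B7 unchanged, C9 unchanged) — cache -21 kept, no run.
  B10: re-examined; everything it read last time is the same (C9 unchanged) — cache 21 kept, no run.
  A1: re-examined; everything it read last time is the same (B10 unchanged, E7 unchanged) — cache 28 kept, no run.
  H3: re-examined; everything it read last time is the same (B9 unchanged, A1 unchanged) — cache 28 kept, no run.
  H9: re-runs because H5 0->6; new result 168.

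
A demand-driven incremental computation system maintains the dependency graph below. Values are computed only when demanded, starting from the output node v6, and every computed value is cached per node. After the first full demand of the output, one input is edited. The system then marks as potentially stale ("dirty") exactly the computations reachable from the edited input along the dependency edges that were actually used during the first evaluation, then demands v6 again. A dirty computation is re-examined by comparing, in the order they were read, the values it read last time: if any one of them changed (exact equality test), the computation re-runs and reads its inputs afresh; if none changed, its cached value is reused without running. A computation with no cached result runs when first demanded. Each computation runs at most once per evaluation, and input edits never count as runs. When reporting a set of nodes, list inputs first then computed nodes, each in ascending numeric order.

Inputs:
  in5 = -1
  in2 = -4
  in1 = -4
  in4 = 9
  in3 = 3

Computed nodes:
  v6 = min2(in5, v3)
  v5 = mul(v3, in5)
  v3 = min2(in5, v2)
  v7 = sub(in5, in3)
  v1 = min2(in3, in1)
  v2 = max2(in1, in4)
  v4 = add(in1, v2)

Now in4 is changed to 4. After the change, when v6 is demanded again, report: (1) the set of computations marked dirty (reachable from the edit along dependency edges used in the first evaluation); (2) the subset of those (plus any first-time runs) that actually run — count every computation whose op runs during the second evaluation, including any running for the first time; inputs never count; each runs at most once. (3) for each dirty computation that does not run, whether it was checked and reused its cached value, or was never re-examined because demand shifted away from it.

Marked dirty: v2, v3, v6.
Computations that run: v2, v3 — 2 in total.
Checked but reused from cache: v6.
Key observation: the change is absorbed at v3 — it re-runs but produces the same value, and the output's value is unchanged.

First evaluation (everything demanded from the output):
  v2 = max2(-4, 9) = 9
  v3 = min2(-1, 9) = -1
  v6 = min2(-1, -1) = -1

Propagation after the edit:
  v2: runs — in4 9->4; result 4.
  v3: runs — v2 9->4; result -1 (same value as before).
  v6: checked — values it read are unchanged (in5 unchanged, v3 unchanged); reused cached -1 without running.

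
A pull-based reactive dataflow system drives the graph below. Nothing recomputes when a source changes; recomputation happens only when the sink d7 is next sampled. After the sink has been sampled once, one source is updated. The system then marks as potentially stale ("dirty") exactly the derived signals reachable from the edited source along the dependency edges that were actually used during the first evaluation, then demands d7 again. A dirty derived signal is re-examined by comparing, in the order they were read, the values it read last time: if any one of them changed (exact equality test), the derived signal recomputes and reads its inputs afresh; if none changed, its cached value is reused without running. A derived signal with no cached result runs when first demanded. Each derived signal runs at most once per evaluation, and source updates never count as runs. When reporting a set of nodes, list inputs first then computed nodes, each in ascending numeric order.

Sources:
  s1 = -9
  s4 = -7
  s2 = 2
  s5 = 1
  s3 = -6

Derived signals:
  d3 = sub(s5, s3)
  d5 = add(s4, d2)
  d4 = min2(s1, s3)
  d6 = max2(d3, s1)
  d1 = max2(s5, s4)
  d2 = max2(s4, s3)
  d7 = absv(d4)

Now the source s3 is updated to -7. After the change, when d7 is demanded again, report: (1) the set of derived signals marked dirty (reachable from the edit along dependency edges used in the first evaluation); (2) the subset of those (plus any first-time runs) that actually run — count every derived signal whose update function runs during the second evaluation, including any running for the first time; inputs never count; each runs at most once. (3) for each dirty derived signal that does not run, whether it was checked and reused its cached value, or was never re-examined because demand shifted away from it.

First evaluation (everything demanded from the output):
  d4 = min2(-9, -6) = -9
  d7 = absv(-9) = 9

Propagation after the edit:
  d4: runs — s3 -6->-7; result -9 (same value as before).
  d7: checked — values it read are unchanged (d4 unchanged); reused cached 9 without running.

Key observation: the change is absorbed at d4 — it re-runs but produces the same value, and the output's value is unchanged.

Marked dirty: d4, d7.
Derived signals that run: d4 — 1 in total.
Checked but reused from cache: d7.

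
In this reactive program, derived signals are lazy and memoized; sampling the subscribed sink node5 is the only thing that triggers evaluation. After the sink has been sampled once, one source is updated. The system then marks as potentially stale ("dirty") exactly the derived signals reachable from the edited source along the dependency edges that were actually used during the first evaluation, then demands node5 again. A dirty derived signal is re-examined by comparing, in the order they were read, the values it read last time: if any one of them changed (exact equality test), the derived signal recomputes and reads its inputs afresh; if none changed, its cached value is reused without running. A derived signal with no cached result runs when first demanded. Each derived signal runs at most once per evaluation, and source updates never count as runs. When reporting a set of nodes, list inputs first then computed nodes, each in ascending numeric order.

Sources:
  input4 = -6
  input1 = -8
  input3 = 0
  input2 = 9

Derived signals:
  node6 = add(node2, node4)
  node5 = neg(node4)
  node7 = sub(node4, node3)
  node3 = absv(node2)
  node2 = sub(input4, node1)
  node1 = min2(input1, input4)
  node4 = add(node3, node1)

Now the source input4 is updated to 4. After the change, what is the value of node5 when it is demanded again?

Demanding node5 again yields -4.

First demand of the output computes:
  node1 = min2(-8, -6) = -8
  node2 = sub(-6, -8) = 2
  node3 = absv(2) = 2
  node4 = add(2, -8) = -6
  node5 = neg(-6) = 6

After the edit, cleaning proceeds:
  node1: a read changed (input4 -6->4) — executes, giving -8 — identical to its old value.
  node2: a read changed (input4 -6->4) — executes, giving 12.
  node3: a read changed (node2 2->12) — executes, giving 12.
  node4: a read changed (node3 2->12) — executes, giving 4.
  node5: a read changed (node4 -6->4) — executes, giving -4.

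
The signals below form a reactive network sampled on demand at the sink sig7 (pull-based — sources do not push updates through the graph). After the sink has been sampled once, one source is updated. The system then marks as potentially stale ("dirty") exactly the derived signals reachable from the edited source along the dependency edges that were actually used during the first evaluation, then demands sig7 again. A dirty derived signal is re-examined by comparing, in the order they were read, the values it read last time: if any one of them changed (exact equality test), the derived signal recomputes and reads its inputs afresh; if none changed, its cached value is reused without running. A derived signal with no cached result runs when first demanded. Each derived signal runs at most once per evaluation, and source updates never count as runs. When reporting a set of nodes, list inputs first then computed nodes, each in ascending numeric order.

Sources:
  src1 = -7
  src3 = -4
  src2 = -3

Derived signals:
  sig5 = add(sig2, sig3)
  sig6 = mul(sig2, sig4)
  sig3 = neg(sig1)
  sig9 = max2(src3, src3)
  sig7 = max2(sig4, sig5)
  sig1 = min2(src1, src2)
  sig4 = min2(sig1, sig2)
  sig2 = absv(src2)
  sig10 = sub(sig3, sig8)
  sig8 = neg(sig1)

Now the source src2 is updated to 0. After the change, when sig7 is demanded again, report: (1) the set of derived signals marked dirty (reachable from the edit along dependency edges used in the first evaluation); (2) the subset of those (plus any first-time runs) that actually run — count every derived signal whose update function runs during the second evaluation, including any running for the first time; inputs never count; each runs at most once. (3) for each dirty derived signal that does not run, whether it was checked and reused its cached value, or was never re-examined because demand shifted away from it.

Initial pass — values computed on the first demand:
  sig1 = min2(-7, -3) = -7
  sig2 = absv(-3) = 3
  sig3 = neg(-7) = 7
  sig4 = min2(-7, 3) = -7
  sig5 = add(3, 7) = 10
  sig7 = max2(-7, 10) = 10

Second demand — change propagation:
  sig1: re-runs because src2 -3->0; new result -7 (unchanged).
  sig2: re-runs because src2 -3->0; new result 0.
  sig3: re-examined; everything it read last time is the same (sig1 unchanged) — cache 7 kept, no run.
  sig4: re-runs because sig2 3->0; new result -7 (unchanged).
  sig5: re-runs because sig2 3->0; new result 7.
  sig7: re-runs because sig5 10->7; new result 7.

The important point: at sig3 every value read last time is unchanged, so the dirty flag clears without a run.

Dirty set: sig1, sig2, sig3, sig4, sig5, sig7.
Run set: sig1, sig2, sig4, sig5, sig7 (5 run).
Re-examined without running (cache reused): sig3.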